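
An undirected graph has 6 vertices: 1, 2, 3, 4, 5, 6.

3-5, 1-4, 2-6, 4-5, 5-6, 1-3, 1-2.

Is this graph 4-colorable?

Yes

The chromatic number is 3. The cycle 2-6-5-4-1-2 has odd length 5, so it cannot be 2-colored; at least 3 colors are needed.
3 colors suffice: color a → {1, 5}; color b → {3, 4, 6}; color c → {2}.
Since 4 ≥ 3, a proper 4-coloring certainly exists.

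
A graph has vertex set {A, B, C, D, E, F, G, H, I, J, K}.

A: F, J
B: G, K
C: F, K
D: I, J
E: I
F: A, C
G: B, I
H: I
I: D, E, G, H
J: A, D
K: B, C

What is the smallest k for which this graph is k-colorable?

The cycle G-I-D-J-A-F-C-K-B-G has odd length 9, so it cannot be 2-colored; at least 3 colors are needed.
3 colors suffice: color 1 → {A, I, K}; color 2 → {B, D, E, F, H}; color 3 → {C, G, J}. Each edge has distinct colors on its endpoints.

3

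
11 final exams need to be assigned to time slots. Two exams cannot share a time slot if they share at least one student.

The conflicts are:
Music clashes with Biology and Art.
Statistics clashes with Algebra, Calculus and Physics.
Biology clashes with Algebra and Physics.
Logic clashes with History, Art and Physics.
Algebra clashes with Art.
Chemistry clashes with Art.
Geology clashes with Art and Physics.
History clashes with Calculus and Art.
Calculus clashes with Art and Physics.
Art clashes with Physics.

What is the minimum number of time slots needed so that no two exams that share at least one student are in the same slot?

Logic, History, Art all conflict with each other, so at least 3 time slots are needed.
3 time slots suffice: time slot 1 → {Statistics, Biology, Art}; time slot 2 → {Music, Algebra, Chemistry, History, Physics}; time slot 3 → {Logic, Geology, Calculus}. Each listed conflict is separated.

3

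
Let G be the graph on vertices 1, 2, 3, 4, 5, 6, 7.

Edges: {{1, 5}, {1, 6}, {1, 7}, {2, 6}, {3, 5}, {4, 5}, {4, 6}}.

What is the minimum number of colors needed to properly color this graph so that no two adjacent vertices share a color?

2 and 6 are adjacent, so at least 2 colors are needed.
2 colors suffice: 1=blue, 2=blue, 3=blue, 4=blue, 5=red, 6=red, 7=red. Each edge has distinct colors on its endpoints.

2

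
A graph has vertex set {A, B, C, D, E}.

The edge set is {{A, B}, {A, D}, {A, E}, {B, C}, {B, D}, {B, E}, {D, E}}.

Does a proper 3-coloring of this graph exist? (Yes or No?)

A, B, D, E form a clique, so at least 4 colors are needed.
So 3 colors are not enough.

No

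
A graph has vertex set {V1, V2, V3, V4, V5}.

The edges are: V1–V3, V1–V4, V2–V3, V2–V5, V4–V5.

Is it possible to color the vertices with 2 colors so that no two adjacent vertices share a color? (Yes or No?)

No

The cycle V4-V5-V2-V3-V1-V4 has odd length 5, so it cannot be 2-colored; at least 3 colors are needed.
So 2 colors are not enough.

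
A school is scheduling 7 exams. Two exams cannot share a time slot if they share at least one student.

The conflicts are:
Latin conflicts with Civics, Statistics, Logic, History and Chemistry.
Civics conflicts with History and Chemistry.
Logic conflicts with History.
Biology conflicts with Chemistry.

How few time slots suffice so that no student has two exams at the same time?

3

Latin, Civics, Chemistry are mutually in conflict, so at least 3 time slots are needed.
Using 3 time slots: Latin=1, Civics=3, Statistics=2, Logic=3, Biology=1, History=2, Chemistry=2. Each listed conflict is separated.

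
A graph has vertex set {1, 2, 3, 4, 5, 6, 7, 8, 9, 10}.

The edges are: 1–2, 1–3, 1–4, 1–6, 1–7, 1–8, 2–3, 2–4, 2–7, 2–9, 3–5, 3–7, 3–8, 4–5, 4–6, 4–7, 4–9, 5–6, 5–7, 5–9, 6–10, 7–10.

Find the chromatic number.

4

1, 2, 4, 7 are pairwise adjacent (a clique of size 4), so at least 4 colors are needed.
4 colors suffice: color red → {6, 7, 8, 9}; color blue → {1, 5, 10}; color green → {3, 4}; color yellow → {2}. Every edge joins two different colors.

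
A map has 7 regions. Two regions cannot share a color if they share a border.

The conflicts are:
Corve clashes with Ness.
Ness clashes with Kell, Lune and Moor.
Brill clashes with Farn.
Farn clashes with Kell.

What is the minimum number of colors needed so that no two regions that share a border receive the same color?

Brill and Farn conflict, so at least 2 colors are needed.
One proper 2-coloring: Corve=2, Ness=1, Brill=2, Farn=1, Kell=2, Lune=2, Moor=2. No two conflicting regions share a color.

2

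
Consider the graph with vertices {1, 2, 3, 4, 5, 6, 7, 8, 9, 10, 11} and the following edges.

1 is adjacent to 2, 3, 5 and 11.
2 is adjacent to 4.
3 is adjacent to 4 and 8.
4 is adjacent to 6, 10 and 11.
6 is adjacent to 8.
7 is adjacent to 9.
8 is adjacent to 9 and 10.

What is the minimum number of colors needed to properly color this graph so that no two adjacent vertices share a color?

2

1 and 5 are adjacent, so at least 2 colors are needed.
2 colors suffice: color red → {1, 4, 7, 8}; color blue → {2, 3, 5, 6, 9, 10, 11}. Every edge joins two different colors.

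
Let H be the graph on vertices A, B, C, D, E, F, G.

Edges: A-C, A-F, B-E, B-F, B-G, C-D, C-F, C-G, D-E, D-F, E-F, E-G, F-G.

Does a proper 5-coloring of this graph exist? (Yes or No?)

Yes

The chromatic number is 4. B, E, F, G are pairwise adjacent (a clique of size 4), so at least 4 colors are needed.
4 colors suffice: color red → {F}; color blue → {C, E}; color green → {A, D, G}; color yellow → {B}.
Since 5 ≥ 4, a proper 5-coloring certainly exists.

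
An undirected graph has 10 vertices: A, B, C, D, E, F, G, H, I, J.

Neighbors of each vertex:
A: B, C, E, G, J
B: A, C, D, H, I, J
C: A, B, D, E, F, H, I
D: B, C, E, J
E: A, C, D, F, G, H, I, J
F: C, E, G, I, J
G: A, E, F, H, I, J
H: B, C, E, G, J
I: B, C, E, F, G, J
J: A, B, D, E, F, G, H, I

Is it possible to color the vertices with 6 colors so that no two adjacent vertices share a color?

The chromatic number is 5. E, F, G, I, J are mutually adjacent (a clique of size 5), so at least 5 colors are needed.
5 colors suffice: A=yellow, B=blue, C=red, D=green, E=blue, F=purple, G=green, H=yellow, I=yellow, J=red.
Since 6 ≥ 5, a proper 6-coloring certainly exists.

Yes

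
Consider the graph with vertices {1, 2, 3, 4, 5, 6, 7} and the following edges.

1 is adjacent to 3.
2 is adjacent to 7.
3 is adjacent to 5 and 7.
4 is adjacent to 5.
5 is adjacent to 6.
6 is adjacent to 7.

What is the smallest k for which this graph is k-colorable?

3 and 5 are adjacent, so at least 2 colors are needed.
2 colors suffice: color red → {2, 3, 4, 6}; color blue → {1, 5, 7}. Every edge joins two different colors.

2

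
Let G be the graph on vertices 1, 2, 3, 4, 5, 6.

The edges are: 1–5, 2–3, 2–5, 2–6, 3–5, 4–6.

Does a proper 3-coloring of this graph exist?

The chromatic number is 3. 2, 3, 5 are pairwise adjacent, so at least 3 colors are needed.
One proper 3-coloring: 1=blue, 2=blue, 3=green, 4=blue, 5=red, 6=red.
That is already a proper 3-coloring.

Yes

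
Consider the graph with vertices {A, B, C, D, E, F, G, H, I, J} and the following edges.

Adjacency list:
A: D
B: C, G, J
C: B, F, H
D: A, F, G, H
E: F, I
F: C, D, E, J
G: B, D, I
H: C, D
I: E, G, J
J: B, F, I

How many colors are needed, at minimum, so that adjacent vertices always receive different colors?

The cycle E-I-G-D-F-E has odd length 5, so it cannot be 2-colored; at least 3 colors are needed.
One proper 3-coloring: A=2, B=1, C=3, D=1, E=3, F=2, G=2, H=2, I=1, J=3. Each edge has distinct colors on its endpoints.

3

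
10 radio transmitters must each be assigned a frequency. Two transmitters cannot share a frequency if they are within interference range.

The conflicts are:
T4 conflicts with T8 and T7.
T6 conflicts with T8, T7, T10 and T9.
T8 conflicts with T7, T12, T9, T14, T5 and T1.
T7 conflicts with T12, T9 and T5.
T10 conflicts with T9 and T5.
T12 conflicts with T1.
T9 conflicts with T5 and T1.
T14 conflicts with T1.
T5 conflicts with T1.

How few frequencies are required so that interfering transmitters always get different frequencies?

4

T8, T9, T5, T1 are mutually in conflict, so at least 4 frequencies are needed.
A valid assignment using 4 frequencies: T4=2, T6=4, T8=1, T7=3, T10=1, T12=2, T9=2, T14=2, T5=4, T1=3. Every pair that conflicts lands in different frequencies.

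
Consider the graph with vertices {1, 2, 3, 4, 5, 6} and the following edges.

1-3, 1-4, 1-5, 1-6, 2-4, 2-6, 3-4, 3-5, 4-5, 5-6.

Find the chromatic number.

1, 3, 4, 5 form a clique, so at least 4 colors are needed.
4 colors suffice: color red → {1, 2}; color blue → {5}; color green → {4, 6}; color yellow → {3}. No two adjacent vertices share a color.

4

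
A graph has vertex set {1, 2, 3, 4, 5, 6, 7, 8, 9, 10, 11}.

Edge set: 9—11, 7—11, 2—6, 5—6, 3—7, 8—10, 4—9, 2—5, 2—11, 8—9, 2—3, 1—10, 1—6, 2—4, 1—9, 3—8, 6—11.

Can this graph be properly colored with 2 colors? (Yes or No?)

No

2, 5, 6 are pairwise adjacent, so at least 3 colors are needed.
So 2 colors are not enough.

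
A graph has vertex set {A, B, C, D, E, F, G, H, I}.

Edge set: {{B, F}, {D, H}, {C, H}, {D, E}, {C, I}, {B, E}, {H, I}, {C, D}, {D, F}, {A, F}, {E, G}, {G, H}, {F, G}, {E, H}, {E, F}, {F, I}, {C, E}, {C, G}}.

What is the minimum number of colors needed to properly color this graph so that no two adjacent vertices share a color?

4

C, E, G, H form a clique, so at least 4 colors are needed.
4 colors suffice: color 1 → {A, E, I}; color 2 → {C, F}; color 3 → {B, H}; color 4 → {D, G}. No two adjacent vertices share a color.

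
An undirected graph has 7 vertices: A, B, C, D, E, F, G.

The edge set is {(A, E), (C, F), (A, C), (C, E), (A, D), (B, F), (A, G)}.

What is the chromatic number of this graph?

3

A, C, E are pairwise adjacent, so at least 3 colors are needed.
3 colors suffice: color red → {A, F}; color blue → {B, C, D, G}; color green → {E}. Every edge joins two different colors.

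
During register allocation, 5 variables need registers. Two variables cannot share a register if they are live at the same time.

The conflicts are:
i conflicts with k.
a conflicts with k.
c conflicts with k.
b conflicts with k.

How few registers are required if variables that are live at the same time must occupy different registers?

b and k conflict, so at least 2 registers are needed.
2 registers suffice: register 1 → {k}; register 2 → {i, a, c, b}. Every pair that conflicts lands in different registers.

2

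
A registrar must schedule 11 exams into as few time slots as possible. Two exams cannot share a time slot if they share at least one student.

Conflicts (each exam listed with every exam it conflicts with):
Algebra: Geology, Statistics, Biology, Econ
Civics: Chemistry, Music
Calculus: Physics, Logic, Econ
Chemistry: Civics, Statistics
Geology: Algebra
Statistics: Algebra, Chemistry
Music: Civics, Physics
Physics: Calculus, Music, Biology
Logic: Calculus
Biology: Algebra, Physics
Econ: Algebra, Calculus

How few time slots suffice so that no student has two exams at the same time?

3

The cycle Biology-Physics-Calculus-Econ-Algebra-Biology has odd length 5, so it cannot be 2-colored; at least 3 time slots are needed.
3 time slots suffice: Algebra=1, Civics=2, Calculus=1, Chemistry=1, Geology=2, Statistics=2, Music=1, Physics=2, Logic=2, Biology=3, Econ=2. Each listed conflict is separated.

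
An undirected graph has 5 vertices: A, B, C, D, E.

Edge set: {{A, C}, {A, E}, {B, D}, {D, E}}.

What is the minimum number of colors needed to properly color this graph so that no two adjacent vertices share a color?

A and E are adjacent, so at least 2 colors are needed.
2 colors suffice: color 1 → {B, C, E}; color 2 → {A, D}. Every edge joins two different colors.

2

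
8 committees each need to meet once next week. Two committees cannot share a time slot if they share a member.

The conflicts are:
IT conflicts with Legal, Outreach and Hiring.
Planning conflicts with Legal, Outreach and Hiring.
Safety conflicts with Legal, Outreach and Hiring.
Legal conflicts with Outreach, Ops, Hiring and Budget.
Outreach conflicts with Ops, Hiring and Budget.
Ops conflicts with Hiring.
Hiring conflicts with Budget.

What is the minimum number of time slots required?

Safety, Legal, Outreach, Hiring pairwise conflict, so at least 4 time slots are needed.
4 time slots suffice: time slot 1 → {Outreach}; time slot 2 → {Legal}; time slot 3 → {Hiring}; time slot 4 → {IT, Planning, Safety, Ops, Budget}. Every pair that conflicts lands in different time slots.

4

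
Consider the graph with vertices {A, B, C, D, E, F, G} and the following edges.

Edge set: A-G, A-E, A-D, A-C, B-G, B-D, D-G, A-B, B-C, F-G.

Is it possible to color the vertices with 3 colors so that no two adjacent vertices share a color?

No

A, B, D, G form a clique, so at least 4 colors are needed.
So 3 colors are not enough.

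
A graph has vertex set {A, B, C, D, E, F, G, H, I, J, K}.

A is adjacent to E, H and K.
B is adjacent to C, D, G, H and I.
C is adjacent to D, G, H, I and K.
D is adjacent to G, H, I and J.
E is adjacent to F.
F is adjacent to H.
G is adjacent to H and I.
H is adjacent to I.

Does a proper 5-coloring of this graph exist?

B, C, D, G, H, I are pairwise adjacent (a clique of size 6), so at least 6 colors are needed.
So 5 colors are not enough.

No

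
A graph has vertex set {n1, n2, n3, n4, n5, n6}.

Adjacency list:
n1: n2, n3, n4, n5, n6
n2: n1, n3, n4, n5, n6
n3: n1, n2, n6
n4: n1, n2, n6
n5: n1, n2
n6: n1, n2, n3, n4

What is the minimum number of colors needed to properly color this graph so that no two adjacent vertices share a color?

4

n1, n2, n3, n6 are pairwise adjacent (a clique of size 4), so at least 4 colors are needed.
One proper 4-coloring: n1=blue, n2=red, n3=yellow, n4=yellow, n5=green, n6=green. Every edge joins two different colors.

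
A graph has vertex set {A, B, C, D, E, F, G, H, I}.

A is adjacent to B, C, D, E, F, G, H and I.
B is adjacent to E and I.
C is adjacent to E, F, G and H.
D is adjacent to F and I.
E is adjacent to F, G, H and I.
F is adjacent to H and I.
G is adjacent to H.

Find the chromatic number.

5

A, C, E, F, H form a clique, so at least 5 colors are needed.
One proper 5-coloring: A=1, B=3, C=4, D=2, E=2, F=3, G=3, H=5, I=4. No two adjacent vertices share a color.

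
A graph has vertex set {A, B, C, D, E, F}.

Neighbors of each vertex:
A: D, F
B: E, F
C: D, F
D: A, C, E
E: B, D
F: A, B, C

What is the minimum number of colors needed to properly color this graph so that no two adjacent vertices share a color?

The cycle D-C-F-B-E-D has odd length 5, so it cannot be 2-colored; at least 3 colors are needed.
3 colors suffice: color 1 → {D, F}; color 2 → {A, B, C}; color 3 → {E}. Every edge joins two different colors.

3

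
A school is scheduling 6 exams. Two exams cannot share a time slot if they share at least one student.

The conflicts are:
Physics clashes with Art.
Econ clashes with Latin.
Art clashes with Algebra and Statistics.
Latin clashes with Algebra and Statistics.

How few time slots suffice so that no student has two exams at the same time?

Latin and Algebra conflict, so at least 2 time slots are needed.
Using 2 time slots: Physics=2, Econ=2, Art=1, Latin=1, Algebra=2, Statistics=2. No two conflicting exams share a time slot.

2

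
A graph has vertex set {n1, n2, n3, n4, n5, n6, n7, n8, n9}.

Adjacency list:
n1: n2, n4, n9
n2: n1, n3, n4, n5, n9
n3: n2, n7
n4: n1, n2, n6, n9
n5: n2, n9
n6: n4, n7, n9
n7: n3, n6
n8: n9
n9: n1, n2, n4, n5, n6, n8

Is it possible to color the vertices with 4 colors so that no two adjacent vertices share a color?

Yes

The chromatic number is 4. n1, n2, n4, n9 form a clique, so at least 4 colors are needed.
One proper 4-coloring: n1=4, n2=2, n3=1, n4=3, n5=3, n6=2, n7=3, n8=2, n9=1.
That is already a proper 4-coloring.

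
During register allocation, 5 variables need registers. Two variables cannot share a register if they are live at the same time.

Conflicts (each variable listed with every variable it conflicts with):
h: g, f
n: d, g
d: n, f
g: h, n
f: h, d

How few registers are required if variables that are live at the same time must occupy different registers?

3

The cycle f-d-n-g-h-f has odd length 5, so it cannot be 2-colored; at least 3 registers are needed.
A valid assignment using 3 registers: h=3, n=1, d=2, g=2, f=1. Every pair that conflicts lands in different registers.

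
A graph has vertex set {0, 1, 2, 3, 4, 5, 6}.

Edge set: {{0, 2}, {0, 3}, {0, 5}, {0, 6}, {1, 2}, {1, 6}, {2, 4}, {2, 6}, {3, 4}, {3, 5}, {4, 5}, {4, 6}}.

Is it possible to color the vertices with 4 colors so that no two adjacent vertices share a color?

Yes

The chromatic number is 3. 3, 4, 5 form a triangle, so at least 3 colors are needed.
One proper 3-coloring: 0=a, 1=a, 2=c, 3=b, 4=a, 5=c, 6=b.
Since 4 ≥ 3, a proper 4-coloring certainly exists.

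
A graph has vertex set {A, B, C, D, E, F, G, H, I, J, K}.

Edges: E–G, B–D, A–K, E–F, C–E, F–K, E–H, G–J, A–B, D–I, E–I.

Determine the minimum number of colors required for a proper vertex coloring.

3

The cycle D-B-A-K-F-E-I-D has odd length 7, so it cannot be 2-colored; at least 3 colors are needed.
3 colors suffice: color 1 → {B, E, J, K}; color 2 → {A, C, F, G, H, I}; color 3 → {D}. Every edge joins two different colors.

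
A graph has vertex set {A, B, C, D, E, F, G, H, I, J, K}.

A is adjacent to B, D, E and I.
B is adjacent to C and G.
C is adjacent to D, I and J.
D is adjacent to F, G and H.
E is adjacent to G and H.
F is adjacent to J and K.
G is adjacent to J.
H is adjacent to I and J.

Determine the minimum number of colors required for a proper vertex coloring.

E and H are adjacent, so at least 2 colors are needed.
2 colors suffice: A=2, B=1, C=2, D=1, E=1, F=2, G=2, H=2, I=1, J=1, K=1. Every edge joins two different colors.

2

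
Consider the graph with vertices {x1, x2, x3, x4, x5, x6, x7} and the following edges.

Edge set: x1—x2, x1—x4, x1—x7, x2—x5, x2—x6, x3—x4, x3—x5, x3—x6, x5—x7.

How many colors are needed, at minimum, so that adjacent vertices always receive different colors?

3

The cycle x1-x2-x6-x3-x4-x1 has odd length 5, so it cannot be 2-colored; at least 3 colors are needed.
A valid assignment using 3 colors: x1=2, x2=1, x3=1, x4=3, x5=2, x6=2, x7=1. No two adjacent vertices share a color.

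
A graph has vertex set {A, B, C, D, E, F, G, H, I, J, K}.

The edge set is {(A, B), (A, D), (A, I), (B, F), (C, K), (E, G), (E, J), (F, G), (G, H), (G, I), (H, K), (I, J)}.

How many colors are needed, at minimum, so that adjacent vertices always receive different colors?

3

The cycle F-G-I-A-B-F has odd length 5, so it cannot be 2-colored; at least 3 colors are needed.
3 colors suffice: color 1 → {A, G, J, K}; color 2 → {C, D, E, F, H, I}; color 3 → {B}. Every edge joins two different colors.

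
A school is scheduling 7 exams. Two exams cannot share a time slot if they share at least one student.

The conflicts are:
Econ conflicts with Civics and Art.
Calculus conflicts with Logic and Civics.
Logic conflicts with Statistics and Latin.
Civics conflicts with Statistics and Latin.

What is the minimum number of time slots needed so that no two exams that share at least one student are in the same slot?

2

Civics and Statistics conflict, so at least 2 time slots are needed.
2 time slots suffice: time slot 1 → {Logic, Civics, Art}; time slot 2 → {Econ, Calculus, Statistics, Latin}. Each listed conflict is separated.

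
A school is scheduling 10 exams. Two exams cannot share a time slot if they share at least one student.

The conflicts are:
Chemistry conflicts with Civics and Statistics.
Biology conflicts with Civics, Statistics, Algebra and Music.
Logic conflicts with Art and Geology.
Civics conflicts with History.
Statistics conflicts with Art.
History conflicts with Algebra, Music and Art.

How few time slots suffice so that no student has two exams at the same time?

3

The cycle Art-Statistics-Chemistry-Civics-History-Art has odd length 5, so it cannot be 2-colored; at least 3 time slots are needed.
3 time slots suffice: Chemistry=1, Biology=1, Logic=1, Civics=2, Statistics=3, History=1, Algebra=2, Music=2, Art=2, Geology=2. Each listed conflict is separated.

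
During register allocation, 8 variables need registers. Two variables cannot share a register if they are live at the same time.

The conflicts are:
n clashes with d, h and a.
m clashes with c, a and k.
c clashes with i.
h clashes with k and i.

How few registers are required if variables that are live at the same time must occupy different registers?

3

The cycle m-c-i-h-k-m has odd length 5, so it cannot be 2-colored; at least 3 registers are needed.
A valid assignment using 3 registers: n=1, d=2, m=1, c=2, h=2, a=2, k=3, i=1. Every pair that conflicts lands in different registers.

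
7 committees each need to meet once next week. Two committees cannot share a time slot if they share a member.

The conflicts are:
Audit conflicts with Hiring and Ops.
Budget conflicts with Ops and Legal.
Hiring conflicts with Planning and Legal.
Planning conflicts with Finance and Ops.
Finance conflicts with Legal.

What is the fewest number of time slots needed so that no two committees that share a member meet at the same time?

The cycle Legal-Hiring-Planning-Ops-Budget-Legal has odd length 5, so it cannot be 2-colored; at least 3 time slots are needed.
3 time slots suffice: Audit=1, Budget=3, Hiring=2, Planning=1, Finance=2, Ops=2, Legal=1. No two conflicting committees share a time slot.

3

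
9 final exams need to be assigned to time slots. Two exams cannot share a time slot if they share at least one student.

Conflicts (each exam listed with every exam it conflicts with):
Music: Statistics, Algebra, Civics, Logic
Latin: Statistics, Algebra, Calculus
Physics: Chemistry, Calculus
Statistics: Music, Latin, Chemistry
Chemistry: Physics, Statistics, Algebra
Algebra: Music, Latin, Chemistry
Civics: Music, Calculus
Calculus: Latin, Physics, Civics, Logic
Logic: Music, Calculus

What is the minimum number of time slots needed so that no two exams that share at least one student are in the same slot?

3

The cycle Music-Logic-Calculus-Latin-Algebra-Music has odd length 5, so it cannot be 2-colored; at least 3 time slots are needed.
3 time slots suffice: time slot 1 → {Music, Chemistry, Calculus}; time slot 2 → {Physics, Statistics, Algebra, Civics, Logic}; time slot 3 → {Latin}. Each listed conflict is separated.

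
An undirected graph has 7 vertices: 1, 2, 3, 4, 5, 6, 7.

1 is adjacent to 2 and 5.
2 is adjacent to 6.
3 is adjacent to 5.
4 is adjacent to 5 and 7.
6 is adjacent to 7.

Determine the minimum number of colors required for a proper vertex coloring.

3 and 5 are adjacent, so at least 2 colors are needed.
One proper 2-coloring: 1=blue, 2=red, 3=blue, 4=blue, 5=red, 6=blue, 7=red. Each edge has distinct colors on its endpoints.

2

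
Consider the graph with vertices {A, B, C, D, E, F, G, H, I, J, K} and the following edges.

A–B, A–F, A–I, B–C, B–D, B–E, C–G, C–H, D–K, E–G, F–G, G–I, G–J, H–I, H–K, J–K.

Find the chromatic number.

The cycle H-K-D-B-C-H has odd length 5, so it cannot be 2-colored; at least 3 colors are needed.
3 colors suffice: color 1 → {B, G, H}; color 2 → {A, C, E, K}; color 3 → {D, F, I, J}. Each edge has distinct colors on its endpoints.

3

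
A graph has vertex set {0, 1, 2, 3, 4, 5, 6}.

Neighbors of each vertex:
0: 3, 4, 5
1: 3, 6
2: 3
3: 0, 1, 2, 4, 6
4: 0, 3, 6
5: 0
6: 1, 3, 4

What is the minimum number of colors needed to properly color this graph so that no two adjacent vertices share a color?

3, 4, 6 are mutually adjacent, so at least 3 colors are needed.
One proper 3-coloring: 0=c, 1=b, 2=b, 3=a, 4=b, 5=a, 6=c. Each edge has distinct colors on its endpoints.

3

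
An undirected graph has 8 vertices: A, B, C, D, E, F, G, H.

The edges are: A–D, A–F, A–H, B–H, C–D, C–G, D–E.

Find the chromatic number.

2

A and H are adjacent, so at least 2 colors are needed.
A valid assignment using 2 colors: A=red, B=red, C=red, D=blue, E=red, F=blue, G=blue, H=blue. Each edge has distinct colors on its endpoints.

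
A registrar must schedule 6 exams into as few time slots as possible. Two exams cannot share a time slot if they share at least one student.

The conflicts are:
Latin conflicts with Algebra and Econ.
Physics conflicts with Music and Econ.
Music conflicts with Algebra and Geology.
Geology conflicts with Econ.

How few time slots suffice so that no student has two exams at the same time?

3

The cycle Music-Algebra-Latin-Econ-Geology-Music has odd length 5, so it cannot be 2-colored; at least 3 time slots are needed.
3 time slots suffice: time slot 1 → {Music, Econ}; time slot 2 → {Latin, Physics, Geology}; time slot 3 → {Algebra}. Each listed conflict is separated.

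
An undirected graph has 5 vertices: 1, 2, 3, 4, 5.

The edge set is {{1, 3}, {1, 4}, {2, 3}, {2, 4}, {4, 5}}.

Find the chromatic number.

1 and 3 are adjacent, so at least 2 colors are needed.
2 colors suffice: color a → {3, 4}; color b → {1, 2, 5}. Each edge has distinct colors on its endpoints.

2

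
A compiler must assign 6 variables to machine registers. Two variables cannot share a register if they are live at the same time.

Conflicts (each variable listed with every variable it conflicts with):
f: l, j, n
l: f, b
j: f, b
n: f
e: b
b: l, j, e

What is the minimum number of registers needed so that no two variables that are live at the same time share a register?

e and b conflict, so at least 2 registers are needed.
Using 2 registers: f=1, l=2, j=2, n=2, e=2, b=1. Every pair that conflicts lands in different registers.

2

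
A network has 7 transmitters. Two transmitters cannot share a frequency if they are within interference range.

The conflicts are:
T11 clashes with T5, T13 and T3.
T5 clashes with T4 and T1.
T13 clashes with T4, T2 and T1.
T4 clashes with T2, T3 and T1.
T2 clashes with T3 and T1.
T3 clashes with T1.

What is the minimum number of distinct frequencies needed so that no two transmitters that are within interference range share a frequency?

T13, T4, T2, T1 are mutually in conflict, so at least 4 frequencies are needed.
4 frequencies suffice: frequency 1 → {T11, T4}; frequency 2 → {T1}; frequency 3 → {T5, T13, T3}; frequency 4 → {T2}. No two conflicting transmitters share a frequency.

4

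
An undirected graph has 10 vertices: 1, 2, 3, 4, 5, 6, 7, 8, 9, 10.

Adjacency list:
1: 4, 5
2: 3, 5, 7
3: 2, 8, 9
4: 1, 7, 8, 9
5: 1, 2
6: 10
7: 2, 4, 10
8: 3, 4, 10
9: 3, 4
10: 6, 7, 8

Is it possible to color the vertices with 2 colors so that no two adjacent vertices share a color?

The cycle 3-8-10-7-2-3 has odd length 5, so it cannot be 2-colored; at least 3 colors are needed.
So 2 colors are not enough.

No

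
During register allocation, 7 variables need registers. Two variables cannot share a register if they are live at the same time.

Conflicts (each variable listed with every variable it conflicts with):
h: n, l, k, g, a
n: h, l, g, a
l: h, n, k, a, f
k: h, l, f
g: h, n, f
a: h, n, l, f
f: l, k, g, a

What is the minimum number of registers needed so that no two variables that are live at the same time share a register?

4

h, n, l, a all conflict with each other, so at least 4 registers are needed.
Using 4 registers: h=2, n=3, l=1, k=3, g=1, a=4, f=2. Every pair that conflicts lands in different registers.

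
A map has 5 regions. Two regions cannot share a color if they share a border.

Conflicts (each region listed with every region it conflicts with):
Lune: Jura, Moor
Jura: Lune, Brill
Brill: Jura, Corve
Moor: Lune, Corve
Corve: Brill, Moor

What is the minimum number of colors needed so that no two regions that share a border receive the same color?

The cycle Lune-Jura-Brill-Corve-Moor-Lune has odd length 5, so it cannot be 2-colored; at least 3 colors are needed.
One proper 3-coloring: Lune=3, Jura=2, Brill=1, Moor=1, Corve=2. Each listed conflict is separated.

3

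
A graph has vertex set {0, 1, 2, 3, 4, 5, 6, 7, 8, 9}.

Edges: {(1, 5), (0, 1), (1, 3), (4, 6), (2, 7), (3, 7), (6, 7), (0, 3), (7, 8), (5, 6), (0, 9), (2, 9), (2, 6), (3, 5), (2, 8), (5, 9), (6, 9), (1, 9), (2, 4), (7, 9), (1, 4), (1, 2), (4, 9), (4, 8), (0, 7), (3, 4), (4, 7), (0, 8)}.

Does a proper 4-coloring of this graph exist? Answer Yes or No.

No

2, 4, 6, 7, 9 are pairwise adjacent (a clique of size 5), so at least 5 colors are needed.
So 4 colors are not enough.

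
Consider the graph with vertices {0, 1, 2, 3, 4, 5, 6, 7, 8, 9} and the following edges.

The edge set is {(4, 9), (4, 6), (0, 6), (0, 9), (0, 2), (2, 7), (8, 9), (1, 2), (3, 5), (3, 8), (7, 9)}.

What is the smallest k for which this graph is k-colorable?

3 and 5 are adjacent, so at least 2 colors are needed.
2 colors suffice: color a → {2, 3, 6, 9}; color b → {0, 1, 4, 5, 7, 8}. Every edge joins two different colors.

2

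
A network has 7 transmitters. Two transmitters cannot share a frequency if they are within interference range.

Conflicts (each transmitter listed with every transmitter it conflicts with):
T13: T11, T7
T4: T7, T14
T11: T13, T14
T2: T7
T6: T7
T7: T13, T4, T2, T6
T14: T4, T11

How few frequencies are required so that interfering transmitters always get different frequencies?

The cycle T7-T4-T14-T11-T13-T7 has odd length 5, so it cannot be 2-colored; at least 3 frequencies are needed.
3 frequencies suffice: T13=2, T4=2, T11=3, T2=2, T6=2, T7=1, T14=1. Every pair that conflicts lands in different frequencies.

3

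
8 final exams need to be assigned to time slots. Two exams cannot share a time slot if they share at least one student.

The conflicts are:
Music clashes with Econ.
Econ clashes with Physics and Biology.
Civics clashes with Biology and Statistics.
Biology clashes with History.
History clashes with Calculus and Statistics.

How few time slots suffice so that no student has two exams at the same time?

Music and Econ conflict, so at least 2 time slots are needed.
Using 2 time slots: Music=2, Econ=1, Civics=1, Physics=2, Biology=2, History=1, Calculus=2, Statistics=2. Each listed conflict is separated.

2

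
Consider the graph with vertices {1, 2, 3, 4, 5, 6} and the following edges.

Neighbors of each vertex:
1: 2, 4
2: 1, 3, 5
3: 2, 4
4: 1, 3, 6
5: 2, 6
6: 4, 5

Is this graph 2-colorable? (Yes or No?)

No

The cycle 6-5-2-1-4-6 has odd length 5, so it cannot be 2-colored; at least 3 colors are needed.
So 2 colors are not enough.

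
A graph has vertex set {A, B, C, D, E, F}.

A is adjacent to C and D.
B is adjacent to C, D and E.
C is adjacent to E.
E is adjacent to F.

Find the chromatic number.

B, C, E are mutually adjacent, so at least 3 colors are needed.
One proper 3-coloring: A=1, B=1, C=2, D=2, E=3, F=1. No two adjacent vertices share a color.

3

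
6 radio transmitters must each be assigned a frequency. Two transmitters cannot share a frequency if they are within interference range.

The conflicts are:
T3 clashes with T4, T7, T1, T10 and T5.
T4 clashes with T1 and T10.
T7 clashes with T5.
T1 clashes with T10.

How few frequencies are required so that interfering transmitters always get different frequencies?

4

T3, T4, T1, T10 pairwise conflict, so at least 4 frequencies are needed.
4 frequencies suffice: T3=1, T4=4, T7=3, T1=3, T10=2, T5=2. No two conflicting transmitters share a frequency.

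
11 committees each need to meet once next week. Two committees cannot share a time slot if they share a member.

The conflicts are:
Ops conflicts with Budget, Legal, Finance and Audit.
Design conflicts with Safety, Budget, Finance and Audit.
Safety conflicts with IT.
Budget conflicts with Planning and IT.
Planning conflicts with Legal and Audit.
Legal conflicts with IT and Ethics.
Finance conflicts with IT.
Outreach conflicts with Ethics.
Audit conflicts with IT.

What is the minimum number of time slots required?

2

Ops and Finance conflict, so at least 2 time slots are needed.
Using 2 time slots: Ops=1, Design=1, Safety=2, Budget=2, Planning=1, Legal=2, Finance=2, Outreach=2, Audit=2, IT=1, Ethics=1. No two conflicting committees share a time slot.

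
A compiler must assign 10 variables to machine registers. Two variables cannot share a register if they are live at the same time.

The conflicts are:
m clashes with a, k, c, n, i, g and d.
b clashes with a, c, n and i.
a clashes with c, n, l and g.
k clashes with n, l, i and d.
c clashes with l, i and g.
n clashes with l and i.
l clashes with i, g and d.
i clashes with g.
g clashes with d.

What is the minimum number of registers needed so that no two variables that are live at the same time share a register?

4

m, c, i, g pairwise conflict, so at least 4 registers are needed.
4 registers suffice: register 1 → {m, b, l}; register 2 → {a, i, d}; register 3 → {c, n}; register 4 → {k, g}. Each listed conflict is separated.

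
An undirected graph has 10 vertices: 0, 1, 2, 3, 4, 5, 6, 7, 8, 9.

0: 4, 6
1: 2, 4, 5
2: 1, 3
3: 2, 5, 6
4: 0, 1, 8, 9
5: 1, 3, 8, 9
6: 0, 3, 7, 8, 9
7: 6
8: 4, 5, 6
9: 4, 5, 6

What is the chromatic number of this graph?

5 and 8 are adjacent, so at least 2 colors are needed.
2 colors suffice: color a → {2, 4, 5, 6}; color b → {0, 1, 3, 7, 8, 9}. Each edge has distinct colors on its endpoints.

2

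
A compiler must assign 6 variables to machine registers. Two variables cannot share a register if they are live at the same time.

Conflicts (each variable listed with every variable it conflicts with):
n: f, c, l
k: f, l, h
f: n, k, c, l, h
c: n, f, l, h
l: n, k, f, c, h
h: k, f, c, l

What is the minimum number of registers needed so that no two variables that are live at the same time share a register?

4

n, f, c, l are mutually in conflict, so at least 4 registers are needed.
4 registers suffice: n=3, k=4, f=2, c=4, l=1, h=3. No two conflicting variables share a register.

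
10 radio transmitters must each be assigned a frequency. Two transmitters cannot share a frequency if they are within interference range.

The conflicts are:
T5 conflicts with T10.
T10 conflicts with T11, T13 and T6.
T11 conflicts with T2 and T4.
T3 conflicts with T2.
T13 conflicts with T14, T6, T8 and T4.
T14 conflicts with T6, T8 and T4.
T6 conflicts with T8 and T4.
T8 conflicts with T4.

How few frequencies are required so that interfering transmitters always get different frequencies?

5

T13, T14, T6, T8, T4 all conflict with each other, so at least 5 frequencies are needed.
5 frequencies suffice: frequency 1 → {T10, T2, T4}; frequency 2 → {T5, T11, T3, T6}; frequency 3 → {T13}; frequency 4 → {T14}; frequency 5 → {T8}. Each listed conflict is separated.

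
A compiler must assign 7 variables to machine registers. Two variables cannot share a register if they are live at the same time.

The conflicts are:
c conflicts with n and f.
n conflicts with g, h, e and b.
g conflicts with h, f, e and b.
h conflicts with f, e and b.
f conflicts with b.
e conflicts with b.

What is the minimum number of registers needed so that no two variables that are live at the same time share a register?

5

n, g, h, e, b all conflict with each other, so at least 5 registers are needed.
5 registers suffice: register 1 → {c, b}; register 2 → {g}; register 3 → {h}; register 4 → {n, f}; register 5 → {e}. No two conflicting variables share a register.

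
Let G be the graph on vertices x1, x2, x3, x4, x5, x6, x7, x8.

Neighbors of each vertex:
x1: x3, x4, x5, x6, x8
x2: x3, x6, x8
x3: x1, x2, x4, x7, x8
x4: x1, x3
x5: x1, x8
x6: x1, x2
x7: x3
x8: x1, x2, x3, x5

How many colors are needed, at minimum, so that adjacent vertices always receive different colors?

3

x1, x3, x8 are pairwise adjacent, so at least 3 colors are needed.
3 colors suffice: color 1 → {x3, x5, x6}; color 2 → {x1, x2, x7}; color 3 → {x4, x8}. No two adjacent vertices share a color.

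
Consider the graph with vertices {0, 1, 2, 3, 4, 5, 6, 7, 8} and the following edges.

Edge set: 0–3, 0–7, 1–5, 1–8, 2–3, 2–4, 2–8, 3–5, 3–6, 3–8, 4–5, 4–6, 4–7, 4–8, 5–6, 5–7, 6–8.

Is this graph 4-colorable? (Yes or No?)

The chromatic number is 3. 4, 5, 7 form a triangle, so at least 3 colors are needed.
3 colors suffice: color red → {0, 5, 8}; color blue → {1, 3, 4}; color green → {2, 6, 7}.
Since 4 ≥ 3, a proper 4-coloring certainly exists.

Yes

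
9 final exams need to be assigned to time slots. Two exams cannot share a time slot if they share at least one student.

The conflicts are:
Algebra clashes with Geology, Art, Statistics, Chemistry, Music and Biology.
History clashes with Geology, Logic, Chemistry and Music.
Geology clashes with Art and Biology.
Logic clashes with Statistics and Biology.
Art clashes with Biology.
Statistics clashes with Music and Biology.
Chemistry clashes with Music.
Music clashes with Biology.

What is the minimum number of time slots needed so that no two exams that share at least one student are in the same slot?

Algebra, Statistics, Music, Biology are mutually in conflict, so at least 4 time slots are needed.
A valid assignment using 4 time slots: Algebra=1, History=1, Geology=3, Logic=3, Art=4, Statistics=4, Chemistry=2, Music=3, Biology=2. Every pair that conflicts lands in different time slots.

4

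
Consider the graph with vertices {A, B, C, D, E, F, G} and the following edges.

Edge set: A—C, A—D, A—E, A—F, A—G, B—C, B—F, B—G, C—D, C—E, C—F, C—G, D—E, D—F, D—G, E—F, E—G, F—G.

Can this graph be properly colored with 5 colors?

A, C, D, E, F, G are mutually adjacent (a clique of size 6), so at least 6 colors are needed.
So 5 colors are not enough.

No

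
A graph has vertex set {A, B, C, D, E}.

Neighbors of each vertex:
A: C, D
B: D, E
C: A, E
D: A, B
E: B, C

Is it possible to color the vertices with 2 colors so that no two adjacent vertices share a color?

The cycle E-C-A-D-B-E has odd length 5, so it cannot be 2-colored; at least 3 colors are needed.
So 2 colors are not enough.

No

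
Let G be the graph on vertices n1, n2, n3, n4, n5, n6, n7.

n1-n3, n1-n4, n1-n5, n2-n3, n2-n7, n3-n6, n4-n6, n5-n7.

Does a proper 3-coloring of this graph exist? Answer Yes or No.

Yes

The chromatic number is 3. The cycle n1-n5-n7-n2-n3-n1 has odd length 5, so it cannot be 2-colored; at least 3 colors are needed.
3 colors suffice: color 1 → {n1, n6, n7}; color 2 → {n3, n4, n5}; color 3 → {n2}.
That is already a proper 3-coloring.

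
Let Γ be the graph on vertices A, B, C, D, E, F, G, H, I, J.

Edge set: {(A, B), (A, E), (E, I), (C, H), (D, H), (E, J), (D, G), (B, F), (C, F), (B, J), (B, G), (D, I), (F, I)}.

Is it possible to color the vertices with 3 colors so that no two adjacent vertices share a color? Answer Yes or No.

The chromatic number is 3. The cycle F-I-E-J-B-F has odd length 5, so it cannot be 2-colored; at least 3 colors are needed.
3 colors suffice: color 1 → {B, C, D, E}; color 2 → {A, G, H, I, J}; color 3 → {F}.
That is already a proper 3-coloring.

Yes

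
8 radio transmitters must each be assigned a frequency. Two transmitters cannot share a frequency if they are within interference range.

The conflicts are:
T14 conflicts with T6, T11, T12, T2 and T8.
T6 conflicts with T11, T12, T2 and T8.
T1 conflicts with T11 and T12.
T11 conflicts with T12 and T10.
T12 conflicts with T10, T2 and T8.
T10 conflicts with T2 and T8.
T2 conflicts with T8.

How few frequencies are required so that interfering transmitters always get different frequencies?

5

T14, T6, T12, T2, T8 are mutually in conflict, so at least 5 frequencies are needed.
5 frequencies suffice: frequency 1 → {T12}; frequency 2 → {T14, T1, T10}; frequency 3 → {T11, T2}; frequency 4 → {T8}; frequency 5 → {T6}. No two conflicting transmitters share a frequency.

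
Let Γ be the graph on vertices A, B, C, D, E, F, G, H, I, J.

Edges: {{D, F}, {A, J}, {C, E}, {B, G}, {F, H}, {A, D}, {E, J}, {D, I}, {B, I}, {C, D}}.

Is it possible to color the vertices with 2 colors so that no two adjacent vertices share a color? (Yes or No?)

The cycle E-C-D-A-J-E has odd length 5, so it cannot be 2-colored; at least 3 colors are needed.
So 2 colors are not enough.

No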